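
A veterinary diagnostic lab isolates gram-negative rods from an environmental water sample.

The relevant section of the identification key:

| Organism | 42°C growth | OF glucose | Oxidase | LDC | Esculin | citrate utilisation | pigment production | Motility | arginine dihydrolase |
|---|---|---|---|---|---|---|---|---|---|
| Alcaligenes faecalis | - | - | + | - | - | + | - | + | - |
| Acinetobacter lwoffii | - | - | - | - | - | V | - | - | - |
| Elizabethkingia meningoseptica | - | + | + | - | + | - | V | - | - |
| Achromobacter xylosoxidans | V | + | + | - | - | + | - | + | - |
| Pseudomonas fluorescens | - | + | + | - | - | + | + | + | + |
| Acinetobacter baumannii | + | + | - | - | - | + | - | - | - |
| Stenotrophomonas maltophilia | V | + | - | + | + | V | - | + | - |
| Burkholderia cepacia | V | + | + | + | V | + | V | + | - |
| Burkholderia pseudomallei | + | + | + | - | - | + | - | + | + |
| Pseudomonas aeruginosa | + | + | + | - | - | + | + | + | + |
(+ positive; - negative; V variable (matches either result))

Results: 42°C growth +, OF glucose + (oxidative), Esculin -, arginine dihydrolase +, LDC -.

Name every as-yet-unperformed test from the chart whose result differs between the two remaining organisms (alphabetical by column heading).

pigment production

OF glucose +: excludes Alcaligenes faecalis, Acinetobacter lwoffii — 8 left.
LDC -: excludes Stenotrophomonas maltophilia, Burkholderia cepacia — 6 left.
42°C growth +: excludes Elizabethkingia meningoseptica, Pseudomonas fluorescens — 4 left.
Esculin -: all 4 remaining candidates are consistent.
arginine dihydrolase +: excludes Achromobacter xylosoxidans, Acinetobacter baumannii — 2 left.
Two candidates remain: Burkholderia pseudomallei and Pseudomonas aeruginosa.
  Oxidase: + vs + — same for both, does not separate.
  citrate utilisation: + vs + — same for both, does not separate.
  pigment production: Burkholderia pseudomallei -, Pseudomonas aeruginosa + — discriminates.
  Motility: + vs + — same for both, does not separate.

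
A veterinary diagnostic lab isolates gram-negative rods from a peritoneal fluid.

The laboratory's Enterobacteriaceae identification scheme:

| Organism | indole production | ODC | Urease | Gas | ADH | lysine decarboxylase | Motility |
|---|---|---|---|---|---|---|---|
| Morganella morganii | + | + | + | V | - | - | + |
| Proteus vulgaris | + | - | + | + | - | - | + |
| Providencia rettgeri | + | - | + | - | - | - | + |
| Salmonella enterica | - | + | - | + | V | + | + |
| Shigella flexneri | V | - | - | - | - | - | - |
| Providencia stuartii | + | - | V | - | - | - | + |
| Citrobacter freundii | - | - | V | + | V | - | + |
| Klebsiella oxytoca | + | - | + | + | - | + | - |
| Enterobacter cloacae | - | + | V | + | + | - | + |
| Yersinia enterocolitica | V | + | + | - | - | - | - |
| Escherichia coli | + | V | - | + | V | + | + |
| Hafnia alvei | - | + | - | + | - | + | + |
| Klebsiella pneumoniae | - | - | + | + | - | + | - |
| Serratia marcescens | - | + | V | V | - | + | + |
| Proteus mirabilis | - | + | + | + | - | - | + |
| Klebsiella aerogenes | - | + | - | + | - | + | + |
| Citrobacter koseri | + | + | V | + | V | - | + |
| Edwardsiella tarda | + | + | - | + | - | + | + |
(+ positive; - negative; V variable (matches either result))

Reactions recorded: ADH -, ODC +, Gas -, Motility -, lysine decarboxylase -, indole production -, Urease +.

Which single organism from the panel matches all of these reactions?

indole production -: excludes 8 organisms — 10 left.
Urease +: excludes Salmonella enterica, Shigella flexneri, Hafnia alvei, Klebsiella aerogenes — 6 left.
ADH -: excludes Enterobacter cloacae — 5 left.
ODC +: excludes Citrobacter freundii, Klebsiella pneumoniae — 3 left.
Motility -: excludes Serratia marcescens, Proteus mirabilis — 1 left.
lysine decarboxylase -: the one remaining candidate is consistent.
Gas -: the one remaining candidate is consistent.

Yersinia enterocolitica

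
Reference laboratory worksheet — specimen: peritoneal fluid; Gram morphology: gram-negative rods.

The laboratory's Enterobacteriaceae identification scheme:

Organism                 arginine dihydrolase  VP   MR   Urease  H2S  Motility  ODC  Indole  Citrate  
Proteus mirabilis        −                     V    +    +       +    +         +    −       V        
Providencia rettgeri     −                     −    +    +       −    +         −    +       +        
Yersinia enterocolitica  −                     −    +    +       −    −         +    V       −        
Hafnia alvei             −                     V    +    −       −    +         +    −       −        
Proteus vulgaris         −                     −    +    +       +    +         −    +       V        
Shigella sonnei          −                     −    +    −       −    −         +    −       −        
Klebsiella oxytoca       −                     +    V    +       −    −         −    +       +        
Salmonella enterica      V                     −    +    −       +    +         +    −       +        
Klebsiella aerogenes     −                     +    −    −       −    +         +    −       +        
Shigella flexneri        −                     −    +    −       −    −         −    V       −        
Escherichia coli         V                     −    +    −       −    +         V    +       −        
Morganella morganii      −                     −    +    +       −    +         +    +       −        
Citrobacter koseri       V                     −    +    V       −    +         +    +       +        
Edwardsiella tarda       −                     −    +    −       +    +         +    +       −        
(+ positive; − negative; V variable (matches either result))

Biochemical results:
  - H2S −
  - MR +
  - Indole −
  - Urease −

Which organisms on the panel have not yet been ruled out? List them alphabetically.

Urease −: excludes 6 organisms — 8 left.
MR +: excludes Klebsiella aerogenes — 7 left.
H2S −: excludes Salmonella enterica, Edwardsiella tarda — 5 left.
Indole −: excludes Escherichia coli, Citrobacter koseri — 3 left.

Hafnia alvei, Shigella flexneri, Shigella sonnei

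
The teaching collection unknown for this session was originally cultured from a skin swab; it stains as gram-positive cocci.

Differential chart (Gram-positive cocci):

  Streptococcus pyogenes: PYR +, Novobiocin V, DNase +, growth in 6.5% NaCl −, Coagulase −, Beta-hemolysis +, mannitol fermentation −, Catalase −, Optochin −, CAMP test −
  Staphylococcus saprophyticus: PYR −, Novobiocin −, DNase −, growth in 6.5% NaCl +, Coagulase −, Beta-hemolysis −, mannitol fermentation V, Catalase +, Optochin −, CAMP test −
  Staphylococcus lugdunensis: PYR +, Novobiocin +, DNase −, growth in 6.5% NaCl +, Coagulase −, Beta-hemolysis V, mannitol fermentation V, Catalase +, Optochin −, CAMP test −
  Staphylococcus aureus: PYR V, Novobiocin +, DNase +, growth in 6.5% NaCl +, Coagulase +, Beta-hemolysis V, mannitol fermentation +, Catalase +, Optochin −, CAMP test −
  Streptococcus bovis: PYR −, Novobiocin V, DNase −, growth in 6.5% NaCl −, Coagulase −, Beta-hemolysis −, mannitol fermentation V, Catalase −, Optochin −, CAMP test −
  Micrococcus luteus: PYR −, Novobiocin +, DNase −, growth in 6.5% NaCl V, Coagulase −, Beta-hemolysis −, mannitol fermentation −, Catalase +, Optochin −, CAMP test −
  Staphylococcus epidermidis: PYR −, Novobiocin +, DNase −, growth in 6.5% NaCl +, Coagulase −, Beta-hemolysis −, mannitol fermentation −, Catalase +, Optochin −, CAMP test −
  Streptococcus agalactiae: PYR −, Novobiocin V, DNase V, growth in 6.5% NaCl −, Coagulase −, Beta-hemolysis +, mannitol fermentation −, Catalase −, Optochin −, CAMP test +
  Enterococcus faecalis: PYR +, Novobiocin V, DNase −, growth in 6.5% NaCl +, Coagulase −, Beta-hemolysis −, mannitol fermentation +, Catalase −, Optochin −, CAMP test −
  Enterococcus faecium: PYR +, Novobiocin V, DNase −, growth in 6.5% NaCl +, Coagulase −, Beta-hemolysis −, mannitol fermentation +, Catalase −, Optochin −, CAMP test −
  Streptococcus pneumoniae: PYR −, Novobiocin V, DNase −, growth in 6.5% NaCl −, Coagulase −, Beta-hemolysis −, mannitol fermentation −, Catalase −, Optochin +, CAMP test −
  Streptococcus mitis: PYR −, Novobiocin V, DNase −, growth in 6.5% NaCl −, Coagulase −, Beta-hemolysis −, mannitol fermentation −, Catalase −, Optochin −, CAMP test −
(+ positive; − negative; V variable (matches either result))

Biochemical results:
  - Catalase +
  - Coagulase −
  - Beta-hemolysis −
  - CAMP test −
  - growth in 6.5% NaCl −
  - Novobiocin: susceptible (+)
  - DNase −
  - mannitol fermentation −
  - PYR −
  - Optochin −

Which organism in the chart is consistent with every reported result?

Micrococcus luteus

DNase −: excludes Streptococcus pyogenes, Staphylococcus aureus — 10 left.
Novobiocin +: excludes Staphylococcus saprophyticus — 9 left.
PYR −: excludes Staphylococcus lugdunensis, Enterococcus faecalis, Enterococcus faecium — 6 left.
Catalase +: excludes Streptococcus bovis, Streptococcus agalactiae, Streptococcus pneumoniae, Streptococcus mitis — 2 left.
growth in 6.5% NaCl −: excludes Staphylococcus epidermidis — 1 left.
CAMP test −: the one remaining candidate is consistent.
mannitol fermentation −: the one remaining candidate is consistent.
Beta-hemolysis −: the one remaining candidate is consistent.
Optochin −: the one remaining candidate is consistent.
Coagulase −: the one remaining candidate is consistent.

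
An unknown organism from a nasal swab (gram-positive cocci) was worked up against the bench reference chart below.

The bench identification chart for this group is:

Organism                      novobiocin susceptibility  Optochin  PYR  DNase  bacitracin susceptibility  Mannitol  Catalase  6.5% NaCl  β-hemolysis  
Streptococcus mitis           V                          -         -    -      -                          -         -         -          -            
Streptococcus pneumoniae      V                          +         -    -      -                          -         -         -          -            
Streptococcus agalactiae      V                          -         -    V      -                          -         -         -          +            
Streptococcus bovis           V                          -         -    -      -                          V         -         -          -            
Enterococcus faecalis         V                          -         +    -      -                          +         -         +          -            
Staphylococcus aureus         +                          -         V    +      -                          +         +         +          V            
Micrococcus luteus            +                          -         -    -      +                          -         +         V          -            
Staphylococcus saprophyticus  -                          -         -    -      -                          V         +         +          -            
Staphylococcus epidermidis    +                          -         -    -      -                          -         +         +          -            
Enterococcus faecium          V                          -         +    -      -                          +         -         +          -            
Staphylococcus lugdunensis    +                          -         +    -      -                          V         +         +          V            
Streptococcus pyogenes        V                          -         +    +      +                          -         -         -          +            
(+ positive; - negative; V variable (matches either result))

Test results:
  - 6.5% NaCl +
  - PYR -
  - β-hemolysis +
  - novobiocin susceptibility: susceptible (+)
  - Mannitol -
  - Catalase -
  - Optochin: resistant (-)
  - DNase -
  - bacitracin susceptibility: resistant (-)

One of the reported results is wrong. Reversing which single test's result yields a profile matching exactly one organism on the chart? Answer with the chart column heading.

6.5% NaCl

As reported, no row in the chart matches all 9 reactions.
Reversing 6.5% NaCl (to -) → unique match: Streptococcus agalactiae.
Reversing DNase → still no organism matches.
Reversing Mannitol → still no organism matches.
Reversing novobiocin susceptibility → still no organism matches.
Reversing Optochin → still no organism matches.
Reversing β-hemolysis → still no organism matches.
Reversing PYR → still no organism matches.
Reversing bacitracin susceptibility → still no organism matches.
Reversing Catalase → still no organism matches.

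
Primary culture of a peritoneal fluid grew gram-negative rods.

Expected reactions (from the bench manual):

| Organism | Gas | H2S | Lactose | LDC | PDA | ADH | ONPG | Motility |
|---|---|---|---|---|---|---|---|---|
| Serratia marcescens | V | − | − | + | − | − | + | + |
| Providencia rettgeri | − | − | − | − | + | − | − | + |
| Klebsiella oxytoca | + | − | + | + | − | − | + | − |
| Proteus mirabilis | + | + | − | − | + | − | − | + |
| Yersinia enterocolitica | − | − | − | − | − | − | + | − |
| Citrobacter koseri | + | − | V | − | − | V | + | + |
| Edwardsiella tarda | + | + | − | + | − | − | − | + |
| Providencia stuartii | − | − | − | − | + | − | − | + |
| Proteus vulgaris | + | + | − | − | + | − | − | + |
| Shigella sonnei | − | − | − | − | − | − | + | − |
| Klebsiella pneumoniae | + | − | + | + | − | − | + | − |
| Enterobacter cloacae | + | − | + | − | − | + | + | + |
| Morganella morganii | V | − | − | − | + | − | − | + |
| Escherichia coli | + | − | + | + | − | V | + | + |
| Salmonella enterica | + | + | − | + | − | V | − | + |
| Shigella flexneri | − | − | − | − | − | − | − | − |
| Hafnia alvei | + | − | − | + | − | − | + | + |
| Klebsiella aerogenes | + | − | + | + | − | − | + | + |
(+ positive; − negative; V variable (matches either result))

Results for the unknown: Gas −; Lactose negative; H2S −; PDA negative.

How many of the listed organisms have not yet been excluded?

4

Lactose −: excludes 5 organisms — 13 left.
Gas −: excludes 6 organisms — 7 left.
H2S −: all 7 remaining candidates are consistent.
PDA −: excludes Providencia rettgeri, Providencia stuartii, Morganella morganii — 4 left.
Still consistent: Serratia marcescens, Shigella flexneri, Shigella sonnei, Yersinia enterocolitica.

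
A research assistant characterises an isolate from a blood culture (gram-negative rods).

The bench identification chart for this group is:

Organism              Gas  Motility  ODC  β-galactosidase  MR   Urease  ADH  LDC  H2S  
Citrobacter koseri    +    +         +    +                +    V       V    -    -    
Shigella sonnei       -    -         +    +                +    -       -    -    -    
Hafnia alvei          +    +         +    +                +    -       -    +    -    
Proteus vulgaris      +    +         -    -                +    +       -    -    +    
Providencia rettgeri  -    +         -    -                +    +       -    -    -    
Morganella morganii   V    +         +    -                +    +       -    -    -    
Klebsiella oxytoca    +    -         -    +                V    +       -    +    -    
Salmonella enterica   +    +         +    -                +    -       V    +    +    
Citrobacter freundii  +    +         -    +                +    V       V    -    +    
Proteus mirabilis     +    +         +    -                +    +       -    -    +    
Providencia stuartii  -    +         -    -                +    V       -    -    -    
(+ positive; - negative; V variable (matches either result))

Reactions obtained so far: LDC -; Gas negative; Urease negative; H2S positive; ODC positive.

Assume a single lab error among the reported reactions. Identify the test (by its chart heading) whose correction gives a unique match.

As reported, no row in the chart matches all 5 reactions.
Reversing ODC → still no organism matches.
Reversing LDC → still no organism matches.
Reversing H2S (to -) → unique match: Shigella sonnei.
Reversing Urease → still no organism matches.
Reversing Gas → still no organism matches.

H2S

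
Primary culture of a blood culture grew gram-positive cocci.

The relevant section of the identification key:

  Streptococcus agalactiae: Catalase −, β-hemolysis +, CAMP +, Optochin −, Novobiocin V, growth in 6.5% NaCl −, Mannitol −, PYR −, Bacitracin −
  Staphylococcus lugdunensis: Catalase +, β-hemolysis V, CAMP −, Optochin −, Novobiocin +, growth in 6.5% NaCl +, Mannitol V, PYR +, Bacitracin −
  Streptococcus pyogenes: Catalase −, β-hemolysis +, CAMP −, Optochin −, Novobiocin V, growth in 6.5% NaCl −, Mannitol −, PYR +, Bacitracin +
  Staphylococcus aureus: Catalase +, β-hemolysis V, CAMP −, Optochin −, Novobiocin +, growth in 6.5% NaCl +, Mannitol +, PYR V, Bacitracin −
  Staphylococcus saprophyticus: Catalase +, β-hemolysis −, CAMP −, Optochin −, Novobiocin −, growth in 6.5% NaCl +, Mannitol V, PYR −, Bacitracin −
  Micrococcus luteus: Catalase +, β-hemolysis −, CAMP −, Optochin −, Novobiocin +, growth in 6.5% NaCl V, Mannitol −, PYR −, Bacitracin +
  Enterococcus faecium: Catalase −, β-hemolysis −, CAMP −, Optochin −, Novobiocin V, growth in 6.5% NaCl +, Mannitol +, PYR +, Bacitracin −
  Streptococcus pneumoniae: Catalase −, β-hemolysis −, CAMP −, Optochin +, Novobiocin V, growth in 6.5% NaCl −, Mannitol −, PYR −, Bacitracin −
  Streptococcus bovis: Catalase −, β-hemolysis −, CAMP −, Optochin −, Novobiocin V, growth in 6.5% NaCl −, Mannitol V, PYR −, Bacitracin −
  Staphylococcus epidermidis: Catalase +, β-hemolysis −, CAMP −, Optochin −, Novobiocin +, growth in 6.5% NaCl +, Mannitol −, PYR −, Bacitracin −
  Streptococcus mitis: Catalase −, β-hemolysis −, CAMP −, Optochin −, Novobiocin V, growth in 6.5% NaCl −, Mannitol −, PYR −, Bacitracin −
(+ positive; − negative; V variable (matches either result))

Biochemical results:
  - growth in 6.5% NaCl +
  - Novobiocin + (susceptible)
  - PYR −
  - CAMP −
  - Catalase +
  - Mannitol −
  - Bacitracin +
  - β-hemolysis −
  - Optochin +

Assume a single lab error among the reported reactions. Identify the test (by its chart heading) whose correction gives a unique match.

Optochin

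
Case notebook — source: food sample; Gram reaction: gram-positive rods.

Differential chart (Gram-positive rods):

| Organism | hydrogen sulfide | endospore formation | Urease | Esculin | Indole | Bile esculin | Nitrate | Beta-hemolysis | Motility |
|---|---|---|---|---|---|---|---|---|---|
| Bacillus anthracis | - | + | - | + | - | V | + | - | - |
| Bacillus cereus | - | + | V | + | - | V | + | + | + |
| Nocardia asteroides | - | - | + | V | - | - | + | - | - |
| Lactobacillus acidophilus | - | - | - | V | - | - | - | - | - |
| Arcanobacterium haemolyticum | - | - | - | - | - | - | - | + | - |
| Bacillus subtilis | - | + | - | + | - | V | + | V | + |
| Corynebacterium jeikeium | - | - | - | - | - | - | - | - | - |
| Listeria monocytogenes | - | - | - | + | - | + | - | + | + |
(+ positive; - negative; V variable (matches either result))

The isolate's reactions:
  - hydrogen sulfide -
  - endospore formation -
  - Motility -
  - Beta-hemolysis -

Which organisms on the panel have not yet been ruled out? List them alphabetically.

Beta-hemolysis -: excludes Bacillus cereus, Arcanobacterium haemolyticum, Listeria monocytogenes — 5 left.
hydrogen sulfide -: all 5 remaining candidates are consistent.
Motility -: excludes Bacillus subtilis — 4 left.
endospore formation -: excludes Bacillus anthracis — 3 left.

Corynebacterium jeikeium, Lactobacillus acidophilus, Nocardia asteroides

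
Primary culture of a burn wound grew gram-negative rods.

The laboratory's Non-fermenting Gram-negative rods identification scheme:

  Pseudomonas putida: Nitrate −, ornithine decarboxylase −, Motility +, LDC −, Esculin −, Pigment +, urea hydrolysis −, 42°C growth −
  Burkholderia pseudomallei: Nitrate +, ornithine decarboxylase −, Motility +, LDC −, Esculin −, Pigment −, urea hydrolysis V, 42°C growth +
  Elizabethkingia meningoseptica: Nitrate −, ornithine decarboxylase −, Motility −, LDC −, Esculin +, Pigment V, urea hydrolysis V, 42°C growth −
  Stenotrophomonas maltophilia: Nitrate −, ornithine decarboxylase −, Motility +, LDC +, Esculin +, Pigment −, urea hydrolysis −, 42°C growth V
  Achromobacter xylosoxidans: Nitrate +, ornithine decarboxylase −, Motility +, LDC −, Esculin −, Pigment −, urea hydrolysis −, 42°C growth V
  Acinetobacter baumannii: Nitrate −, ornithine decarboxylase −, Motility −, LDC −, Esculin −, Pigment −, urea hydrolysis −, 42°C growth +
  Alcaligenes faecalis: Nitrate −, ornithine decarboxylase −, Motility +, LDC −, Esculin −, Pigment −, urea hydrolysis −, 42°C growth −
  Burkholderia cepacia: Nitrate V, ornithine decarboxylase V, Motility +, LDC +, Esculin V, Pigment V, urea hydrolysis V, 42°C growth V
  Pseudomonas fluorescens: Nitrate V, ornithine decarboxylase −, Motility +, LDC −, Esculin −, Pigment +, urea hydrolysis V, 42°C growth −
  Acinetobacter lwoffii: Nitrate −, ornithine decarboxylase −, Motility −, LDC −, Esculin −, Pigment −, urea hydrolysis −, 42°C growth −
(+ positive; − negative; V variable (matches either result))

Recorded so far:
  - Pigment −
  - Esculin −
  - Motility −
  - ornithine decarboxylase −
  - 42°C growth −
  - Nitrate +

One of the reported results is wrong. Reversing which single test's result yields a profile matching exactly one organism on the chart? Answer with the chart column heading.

As reported, no row in the chart matches all 6 reactions.
Reversing 42°C growth → still no organism matches.
Reversing Motility → 2 organisms match (not unique).
Reversing Esculin → still no organism matches.
Reversing ornithine decarboxylase → still no organism matches.
Reversing Nitrate (to −) → unique match: Acinetobacter lwoffii.
Reversing Pigment → still no organism matches.

Nitrate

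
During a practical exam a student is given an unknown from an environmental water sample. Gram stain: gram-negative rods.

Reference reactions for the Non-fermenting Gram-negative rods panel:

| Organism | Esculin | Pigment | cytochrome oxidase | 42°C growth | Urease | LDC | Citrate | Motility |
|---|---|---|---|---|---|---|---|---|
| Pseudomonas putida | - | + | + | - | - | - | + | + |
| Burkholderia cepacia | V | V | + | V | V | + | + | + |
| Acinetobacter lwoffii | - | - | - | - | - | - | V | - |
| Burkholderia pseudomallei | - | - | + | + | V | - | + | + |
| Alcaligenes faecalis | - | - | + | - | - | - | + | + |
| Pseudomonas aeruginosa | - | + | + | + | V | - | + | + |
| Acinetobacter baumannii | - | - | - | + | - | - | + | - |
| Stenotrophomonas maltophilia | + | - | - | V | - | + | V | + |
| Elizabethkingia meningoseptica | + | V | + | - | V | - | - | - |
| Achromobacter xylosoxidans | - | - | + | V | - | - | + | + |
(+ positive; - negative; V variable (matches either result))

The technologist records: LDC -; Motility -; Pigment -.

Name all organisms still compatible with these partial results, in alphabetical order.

Acinetobacter baumannii, Acinetobacter lwoffii, Elizabethkingia meningoseptica

Pigment -: excludes Pseudomonas putida, Pseudomonas aeruginosa — 8 left.
LDC -: excludes Burkholderia cepacia, Stenotrophomonas maltophilia — 6 left.
Motility -: excludes Burkholderia pseudomallei, Alcaligenes faecalis, Achromobacter xylosoxidans — 3 left.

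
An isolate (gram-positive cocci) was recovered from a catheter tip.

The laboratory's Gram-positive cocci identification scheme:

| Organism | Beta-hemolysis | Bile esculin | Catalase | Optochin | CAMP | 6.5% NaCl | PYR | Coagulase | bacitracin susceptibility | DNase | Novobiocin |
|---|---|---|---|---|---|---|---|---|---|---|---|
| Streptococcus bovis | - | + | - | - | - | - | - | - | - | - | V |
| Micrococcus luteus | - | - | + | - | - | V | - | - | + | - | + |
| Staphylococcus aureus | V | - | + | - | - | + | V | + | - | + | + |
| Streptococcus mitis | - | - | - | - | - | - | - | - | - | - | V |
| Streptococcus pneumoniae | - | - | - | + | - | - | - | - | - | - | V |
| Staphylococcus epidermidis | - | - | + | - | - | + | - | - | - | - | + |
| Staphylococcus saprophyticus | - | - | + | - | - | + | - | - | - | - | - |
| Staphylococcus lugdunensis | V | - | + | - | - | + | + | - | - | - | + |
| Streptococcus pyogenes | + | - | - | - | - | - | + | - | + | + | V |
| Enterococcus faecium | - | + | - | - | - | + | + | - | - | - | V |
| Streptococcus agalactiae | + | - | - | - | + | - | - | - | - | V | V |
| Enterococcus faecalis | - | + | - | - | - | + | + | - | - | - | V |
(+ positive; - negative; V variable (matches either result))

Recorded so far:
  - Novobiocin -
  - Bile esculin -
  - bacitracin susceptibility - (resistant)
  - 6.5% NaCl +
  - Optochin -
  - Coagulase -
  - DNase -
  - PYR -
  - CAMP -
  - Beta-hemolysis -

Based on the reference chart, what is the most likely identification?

Staphylococcus saprophyticus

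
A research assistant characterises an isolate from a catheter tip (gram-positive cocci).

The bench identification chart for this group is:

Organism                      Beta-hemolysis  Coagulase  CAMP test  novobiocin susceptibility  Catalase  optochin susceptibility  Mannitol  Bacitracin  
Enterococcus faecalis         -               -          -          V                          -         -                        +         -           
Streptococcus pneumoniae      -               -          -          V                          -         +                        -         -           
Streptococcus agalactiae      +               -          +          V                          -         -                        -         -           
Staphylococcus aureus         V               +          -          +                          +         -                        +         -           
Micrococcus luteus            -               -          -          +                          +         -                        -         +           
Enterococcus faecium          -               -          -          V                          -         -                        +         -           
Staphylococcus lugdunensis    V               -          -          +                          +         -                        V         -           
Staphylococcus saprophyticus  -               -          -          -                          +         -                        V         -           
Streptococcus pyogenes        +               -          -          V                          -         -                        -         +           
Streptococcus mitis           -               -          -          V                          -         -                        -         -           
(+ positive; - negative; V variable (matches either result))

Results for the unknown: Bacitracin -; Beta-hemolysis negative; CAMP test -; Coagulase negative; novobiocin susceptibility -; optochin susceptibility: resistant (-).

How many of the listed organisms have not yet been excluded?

Beta-hemolysis -: excludes Streptococcus agalactiae, Streptococcus pyogenes — 8 left.
Bacitracin -: excludes Micrococcus luteus — 7 left.
novobiocin susceptibility -: excludes Staphylococcus aureus, Staphylococcus lugdunensis — 5 left.
optochin susceptibility -: excludes Streptococcus pneumoniae — 4 left.
CAMP test -: all 4 remaining candidates are consistent.
Coagulase -: all 4 remaining candidates are consistent.
Still consistent: Enterococcus faecalis, Enterococcus faecium, Staphylococcus saprophyticus, Streptococcus mitis.

4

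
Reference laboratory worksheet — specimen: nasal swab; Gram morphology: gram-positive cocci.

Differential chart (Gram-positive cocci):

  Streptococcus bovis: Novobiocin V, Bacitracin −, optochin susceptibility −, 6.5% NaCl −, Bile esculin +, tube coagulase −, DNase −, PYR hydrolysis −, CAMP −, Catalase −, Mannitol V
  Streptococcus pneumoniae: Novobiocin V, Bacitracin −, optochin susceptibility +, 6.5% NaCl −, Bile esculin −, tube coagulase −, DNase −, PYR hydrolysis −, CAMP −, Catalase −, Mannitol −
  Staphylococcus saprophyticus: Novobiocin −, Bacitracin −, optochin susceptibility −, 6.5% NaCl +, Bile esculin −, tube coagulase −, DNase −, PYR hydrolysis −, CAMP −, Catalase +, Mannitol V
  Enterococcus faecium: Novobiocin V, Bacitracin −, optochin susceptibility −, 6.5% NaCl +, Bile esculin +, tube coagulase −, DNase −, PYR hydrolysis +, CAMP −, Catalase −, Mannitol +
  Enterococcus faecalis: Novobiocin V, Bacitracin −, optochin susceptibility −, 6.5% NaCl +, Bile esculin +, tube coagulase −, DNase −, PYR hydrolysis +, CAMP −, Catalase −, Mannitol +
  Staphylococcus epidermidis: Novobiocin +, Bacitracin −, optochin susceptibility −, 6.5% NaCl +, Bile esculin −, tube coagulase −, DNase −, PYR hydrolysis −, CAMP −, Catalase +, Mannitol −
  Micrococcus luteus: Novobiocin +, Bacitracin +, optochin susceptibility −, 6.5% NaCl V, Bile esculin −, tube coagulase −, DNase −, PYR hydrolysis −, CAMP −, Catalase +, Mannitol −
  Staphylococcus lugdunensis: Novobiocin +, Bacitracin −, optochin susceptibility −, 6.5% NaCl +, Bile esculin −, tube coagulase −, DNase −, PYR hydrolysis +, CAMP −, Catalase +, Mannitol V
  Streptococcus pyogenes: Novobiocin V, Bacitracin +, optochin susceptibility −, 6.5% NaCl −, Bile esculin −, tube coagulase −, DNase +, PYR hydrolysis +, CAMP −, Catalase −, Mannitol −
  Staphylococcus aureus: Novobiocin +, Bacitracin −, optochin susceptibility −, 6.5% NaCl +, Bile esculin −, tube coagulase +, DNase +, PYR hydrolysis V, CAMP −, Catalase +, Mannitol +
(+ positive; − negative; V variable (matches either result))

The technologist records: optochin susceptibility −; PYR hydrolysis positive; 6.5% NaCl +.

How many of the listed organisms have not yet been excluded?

4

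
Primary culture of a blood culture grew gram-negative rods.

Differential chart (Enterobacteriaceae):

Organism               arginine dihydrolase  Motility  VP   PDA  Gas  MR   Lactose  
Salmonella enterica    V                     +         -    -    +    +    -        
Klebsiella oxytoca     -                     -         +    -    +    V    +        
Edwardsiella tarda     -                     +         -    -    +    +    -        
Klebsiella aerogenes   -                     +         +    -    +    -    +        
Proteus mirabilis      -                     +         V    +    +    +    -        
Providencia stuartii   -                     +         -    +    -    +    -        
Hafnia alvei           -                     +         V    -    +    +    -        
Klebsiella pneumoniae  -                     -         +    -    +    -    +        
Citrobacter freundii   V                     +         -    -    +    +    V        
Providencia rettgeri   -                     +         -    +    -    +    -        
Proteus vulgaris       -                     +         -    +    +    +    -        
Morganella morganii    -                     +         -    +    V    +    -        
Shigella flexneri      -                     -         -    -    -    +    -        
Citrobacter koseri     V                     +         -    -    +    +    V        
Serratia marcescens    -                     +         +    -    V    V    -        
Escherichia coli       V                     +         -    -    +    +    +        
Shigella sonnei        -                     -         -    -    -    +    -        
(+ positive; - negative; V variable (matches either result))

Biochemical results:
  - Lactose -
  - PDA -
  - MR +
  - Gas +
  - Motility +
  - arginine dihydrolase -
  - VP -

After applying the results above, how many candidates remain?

Lactose -: excludes Klebsiella oxytoca, Klebsiella aerogenes, Klebsiella pneumoniae, Escherichia coli — 13 left.
MR +: all 13 remaining candidates are consistent.
Motility +: excludes Shigella flexneri, Shigella sonnei — 11 left.
Gas +: excludes Providencia stuartii, Providencia rettgeri — 9 left.
arginine dihydrolase -: all 9 remaining candidates are consistent.
PDA -: excludes Proteus mirabilis, Proteus vulgaris, Morganella morganii — 6 left.
VP -: excludes Serratia marcescens — 5 left.
Still consistent: Citrobacter freundii, Citrobacter koseri, Edwardsiella tarda, Hafnia alvei, Salmonella enterica.

5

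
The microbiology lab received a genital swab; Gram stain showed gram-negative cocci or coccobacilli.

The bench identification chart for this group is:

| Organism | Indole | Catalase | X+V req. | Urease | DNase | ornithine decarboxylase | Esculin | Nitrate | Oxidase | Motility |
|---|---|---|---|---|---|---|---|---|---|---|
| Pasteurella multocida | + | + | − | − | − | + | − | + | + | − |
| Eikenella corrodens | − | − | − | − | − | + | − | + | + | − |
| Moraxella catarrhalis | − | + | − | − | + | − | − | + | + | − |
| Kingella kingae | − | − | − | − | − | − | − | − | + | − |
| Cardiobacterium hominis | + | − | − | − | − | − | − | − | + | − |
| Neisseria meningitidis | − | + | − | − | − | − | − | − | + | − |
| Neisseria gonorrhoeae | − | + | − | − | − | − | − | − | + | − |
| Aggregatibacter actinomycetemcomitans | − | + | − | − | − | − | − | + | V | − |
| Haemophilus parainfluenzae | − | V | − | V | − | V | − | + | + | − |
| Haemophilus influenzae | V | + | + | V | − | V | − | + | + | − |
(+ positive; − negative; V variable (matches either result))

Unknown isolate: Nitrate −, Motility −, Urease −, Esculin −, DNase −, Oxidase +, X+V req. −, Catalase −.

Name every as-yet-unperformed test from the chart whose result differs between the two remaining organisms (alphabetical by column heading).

Indole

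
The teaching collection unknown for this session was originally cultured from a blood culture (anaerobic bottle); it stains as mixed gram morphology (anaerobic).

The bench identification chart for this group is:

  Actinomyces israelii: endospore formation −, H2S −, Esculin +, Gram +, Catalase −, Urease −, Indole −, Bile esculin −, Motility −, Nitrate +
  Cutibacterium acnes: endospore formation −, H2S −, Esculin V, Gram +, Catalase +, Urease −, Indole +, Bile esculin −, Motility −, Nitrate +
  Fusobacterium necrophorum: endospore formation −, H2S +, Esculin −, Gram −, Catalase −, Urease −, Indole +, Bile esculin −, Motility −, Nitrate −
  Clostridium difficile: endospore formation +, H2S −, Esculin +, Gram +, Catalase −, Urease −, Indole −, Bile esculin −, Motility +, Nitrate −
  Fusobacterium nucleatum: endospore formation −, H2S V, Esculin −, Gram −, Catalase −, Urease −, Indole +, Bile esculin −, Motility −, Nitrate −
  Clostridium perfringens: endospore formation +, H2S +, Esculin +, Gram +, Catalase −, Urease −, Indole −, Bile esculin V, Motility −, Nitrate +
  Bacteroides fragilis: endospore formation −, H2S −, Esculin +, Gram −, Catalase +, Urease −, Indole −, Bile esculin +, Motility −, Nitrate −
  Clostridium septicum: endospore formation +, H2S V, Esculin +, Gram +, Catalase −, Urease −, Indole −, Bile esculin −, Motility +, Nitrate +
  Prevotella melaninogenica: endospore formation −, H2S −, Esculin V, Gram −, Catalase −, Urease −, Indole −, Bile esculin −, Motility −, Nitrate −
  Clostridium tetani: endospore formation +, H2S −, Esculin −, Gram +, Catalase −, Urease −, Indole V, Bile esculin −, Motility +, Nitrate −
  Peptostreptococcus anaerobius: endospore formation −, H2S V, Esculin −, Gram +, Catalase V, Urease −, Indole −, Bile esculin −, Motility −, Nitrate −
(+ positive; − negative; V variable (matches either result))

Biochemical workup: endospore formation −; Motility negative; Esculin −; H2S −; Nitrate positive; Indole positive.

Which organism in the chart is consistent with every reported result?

Nitrate +: excludes 7 organisms — 4 left.
endospore formation −: excludes Clostridium perfringens, Clostridium septicum — 2 left.
Indole +: excludes Actinomyces israelii — 1 left.
Motility −: the one remaining candidate is consistent.
H2S −: the one remaining candidate is consistent.
Esculin −: the one remaining candidate is consistent.

Cutibacterium acnes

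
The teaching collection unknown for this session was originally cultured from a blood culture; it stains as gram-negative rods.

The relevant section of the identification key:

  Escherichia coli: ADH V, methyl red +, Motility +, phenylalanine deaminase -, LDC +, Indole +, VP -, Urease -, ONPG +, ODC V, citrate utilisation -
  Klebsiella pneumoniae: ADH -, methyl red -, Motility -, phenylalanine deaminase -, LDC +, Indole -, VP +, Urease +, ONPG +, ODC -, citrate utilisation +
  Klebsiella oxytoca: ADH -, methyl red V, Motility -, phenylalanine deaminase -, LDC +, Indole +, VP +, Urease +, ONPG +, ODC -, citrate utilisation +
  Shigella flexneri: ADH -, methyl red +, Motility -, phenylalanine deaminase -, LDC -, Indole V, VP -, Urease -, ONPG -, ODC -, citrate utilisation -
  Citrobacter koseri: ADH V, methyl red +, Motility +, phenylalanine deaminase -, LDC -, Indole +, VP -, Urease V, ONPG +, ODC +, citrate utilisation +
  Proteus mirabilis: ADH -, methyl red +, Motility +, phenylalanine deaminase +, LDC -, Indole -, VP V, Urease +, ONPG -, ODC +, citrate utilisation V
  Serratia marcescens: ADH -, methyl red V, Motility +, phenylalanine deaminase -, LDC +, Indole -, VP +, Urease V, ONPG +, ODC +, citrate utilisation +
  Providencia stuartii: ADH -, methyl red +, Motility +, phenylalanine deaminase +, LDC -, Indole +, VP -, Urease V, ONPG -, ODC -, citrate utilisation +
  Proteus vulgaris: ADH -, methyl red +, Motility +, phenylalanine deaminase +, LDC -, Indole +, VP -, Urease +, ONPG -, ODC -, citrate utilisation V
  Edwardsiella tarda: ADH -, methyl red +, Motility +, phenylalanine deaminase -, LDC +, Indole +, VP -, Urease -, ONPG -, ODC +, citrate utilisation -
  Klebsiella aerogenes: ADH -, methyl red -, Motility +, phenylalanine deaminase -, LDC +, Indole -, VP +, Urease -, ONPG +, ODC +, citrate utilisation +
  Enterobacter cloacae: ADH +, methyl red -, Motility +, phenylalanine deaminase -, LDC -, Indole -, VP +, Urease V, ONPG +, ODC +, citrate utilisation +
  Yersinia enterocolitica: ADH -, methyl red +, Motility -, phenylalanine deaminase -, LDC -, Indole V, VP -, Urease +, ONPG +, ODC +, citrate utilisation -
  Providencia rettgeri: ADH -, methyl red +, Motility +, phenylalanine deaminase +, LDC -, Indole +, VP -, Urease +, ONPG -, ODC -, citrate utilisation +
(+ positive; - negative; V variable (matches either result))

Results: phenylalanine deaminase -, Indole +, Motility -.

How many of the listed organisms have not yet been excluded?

3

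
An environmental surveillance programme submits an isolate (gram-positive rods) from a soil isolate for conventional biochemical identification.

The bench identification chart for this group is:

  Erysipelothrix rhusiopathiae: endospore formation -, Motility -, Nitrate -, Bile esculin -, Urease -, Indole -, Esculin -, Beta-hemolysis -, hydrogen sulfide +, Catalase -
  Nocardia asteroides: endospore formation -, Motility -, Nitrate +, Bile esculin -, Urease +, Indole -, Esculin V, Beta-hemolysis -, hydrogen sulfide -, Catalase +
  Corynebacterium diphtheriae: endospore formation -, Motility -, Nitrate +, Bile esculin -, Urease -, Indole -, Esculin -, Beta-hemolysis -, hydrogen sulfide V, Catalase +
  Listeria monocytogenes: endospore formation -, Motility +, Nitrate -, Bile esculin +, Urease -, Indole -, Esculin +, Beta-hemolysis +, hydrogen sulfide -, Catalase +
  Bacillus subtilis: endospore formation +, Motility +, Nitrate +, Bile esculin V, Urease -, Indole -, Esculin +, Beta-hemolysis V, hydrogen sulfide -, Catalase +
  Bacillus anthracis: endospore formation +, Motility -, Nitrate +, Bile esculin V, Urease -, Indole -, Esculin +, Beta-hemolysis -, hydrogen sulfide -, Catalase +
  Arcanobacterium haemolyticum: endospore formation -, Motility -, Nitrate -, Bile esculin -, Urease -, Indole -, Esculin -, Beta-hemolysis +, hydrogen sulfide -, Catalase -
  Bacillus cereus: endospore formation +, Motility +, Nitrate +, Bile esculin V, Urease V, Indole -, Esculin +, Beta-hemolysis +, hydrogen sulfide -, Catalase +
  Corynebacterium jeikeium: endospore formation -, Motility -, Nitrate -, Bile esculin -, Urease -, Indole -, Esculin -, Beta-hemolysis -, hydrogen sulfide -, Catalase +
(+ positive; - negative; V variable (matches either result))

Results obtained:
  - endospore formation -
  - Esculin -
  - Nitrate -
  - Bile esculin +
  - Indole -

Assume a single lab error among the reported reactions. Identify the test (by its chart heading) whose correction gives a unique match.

Esculin

As reported, no row in the chart matches all 5 reactions.
Reversing endospore formation → still no organism matches.
Reversing Esculin (to +) → unique match: Listeria monocytogenes.
Reversing Bile esculin → 3 organisms match (not unique).
Reversing Nitrate → still no organism matches.
Reversing Indole → still no organism matches.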